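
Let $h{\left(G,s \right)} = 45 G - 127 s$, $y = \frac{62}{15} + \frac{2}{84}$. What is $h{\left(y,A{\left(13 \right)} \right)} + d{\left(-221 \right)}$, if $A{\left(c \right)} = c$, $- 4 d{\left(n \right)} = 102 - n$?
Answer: $- \frac{43251}{28} \approx -1544.7$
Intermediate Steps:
$d{\left(n \right)} = - \frac{51}{2} + \frac{n}{4}$ ($d{\left(n \right)} = - \frac{102 - n}{4} = - \frac{51}{2} + \frac{n}{4}$)
$y = \frac{291}{70}$ ($y = 62 \cdot \frac{1}{15} + 2 \cdot \frac{1}{84} = \frac{62}{15} + \frac{1}{42} = \frac{291}{70} \approx 4.1571$)
$h{\left(G,s \right)} = - 127 s + 45 G$
$h{\left(y,A{\left(13 \right)} \right)} + d{\left(-221 \right)} = \left(\left(-127\right) 13 + 45 \cdot \frac{291}{70}\right) + \left(- \frac{51}{2} + \frac{1}{4} \left(-221\right)\right) = \left(-1651 + \frac{2619}{14}\right) - \frac{323}{4} = - \frac{20495}{14} - \frac{323}{4} = - \frac{43251}{28}$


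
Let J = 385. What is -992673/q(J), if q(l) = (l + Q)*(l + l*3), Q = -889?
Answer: 10027/7840 ≈ 1.2790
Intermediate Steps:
q(l) = 4*l*(-889 + l) (q(l) = (l - 889)*(l + l*3) = (-889 + l)*(l + 3*l) = (-889 + l)*(4*l) = 4*l*(-889 + l))
-992673/q(J) = -992673*1/(1540*(-889 + 385)) = -992673/(4*385*(-504)) = -992673/(-776160) = -992673*(-1/776160) = 10027/7840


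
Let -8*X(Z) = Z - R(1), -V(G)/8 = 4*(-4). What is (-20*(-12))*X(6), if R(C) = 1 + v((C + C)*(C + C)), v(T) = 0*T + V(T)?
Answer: 3690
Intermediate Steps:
V(G) = 128 (V(G) = -32*(-4) = -8*(-16) = 128)
v(T) = 128 (v(T) = 0*T + 128 = 0 + 128 = 128)
R(C) = 129 (R(C) = 1 + 128 = 129)
X(Z) = 129/8 - Z/8 (X(Z) = -(Z - 1*129)/8 = -(Z - 129)/8 = -(-129 + Z)/8 = 129/8 - Z/8)
(-20*(-12))*X(6) = (-20*(-12))*(129/8 - 1/8*6) = 240*(129/8 - 3/4) = 240*(123/8) = 3690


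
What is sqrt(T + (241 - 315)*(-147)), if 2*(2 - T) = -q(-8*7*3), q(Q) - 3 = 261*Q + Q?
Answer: 17*I*sqrt(154)/2 ≈ 105.48*I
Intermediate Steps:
q(Q) = 3 + 262*Q (q(Q) = 3 + (261*Q + Q) = 3 + 262*Q)
T = -44009/2 (T = 2 - (-1)*(3 + 262*(-8*7*3))/2 = 2 - (-1)*(3 + 262*(-56*3))/2 = 2 - (-1)*(3 + 262*(-168))/2 = 2 - (-1)*(3 - 44016)/2 = 2 - (-1)*(-44013)/2 = 2 - 1/2*44013 = 2 - 44013/2 = -44009/2 ≈ -22005.)
sqrt(T + (241 - 315)*(-147)) = sqrt(-44009/2 + (241 - 315)*(-147)) = sqrt(-44009/2 - 74*(-147)) = sqrt(-44009/2 + 10878) = sqrt(-22253/2) = 17*I*sqrt(154)/2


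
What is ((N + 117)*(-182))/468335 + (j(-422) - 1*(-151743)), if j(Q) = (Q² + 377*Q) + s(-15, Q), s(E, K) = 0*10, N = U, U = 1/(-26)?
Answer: 11422888324/66905 ≈ 1.7073e+5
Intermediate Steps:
U = -1/26 ≈ -0.038462
N = -1/26 ≈ -0.038462
s(E, K) = 0
j(Q) = Q² + 377*Q (j(Q) = (Q² + 377*Q) + 0 = Q² + 377*Q)
((N + 117)*(-182))/468335 + (j(-422) - 1*(-151743)) = ((-1/26 + 117)*(-182))/468335 + (-422*(377 - 422) - 1*(-151743)) = ((3041/26)*(-182))*(1/468335) + (-422*(-45) + 151743) = -21287*1/468335 + (18990 + 151743) = -3041/66905 + 170733 = 11422888324/66905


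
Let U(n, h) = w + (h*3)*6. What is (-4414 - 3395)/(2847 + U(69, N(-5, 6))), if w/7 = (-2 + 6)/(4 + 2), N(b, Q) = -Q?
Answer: -23427/8231 ≈ -2.8462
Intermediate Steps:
w = 14/3 (w = 7*((-2 + 6)/(4 + 2)) = 7*(4/6) = 7*(4*(⅙)) = 7*(⅔) = 14/3 ≈ 4.6667)
U(n, h) = 14/3 + 18*h (U(n, h) = 14/3 + (h*3)*6 = 14/3 + (3*h)*6 = 14/3 + 18*h)
(-4414 - 3395)/(2847 + U(69, N(-5, 6))) = (-4414 - 3395)/(2847 + (14/3 + 18*(-1*6))) = -7809/(2847 + (14/3 + 18*(-6))) = -7809/(2847 + (14/3 - 108)) = -7809/(2847 - 310/3) = -7809/8231/3 = -7809*3/8231 = -23427/8231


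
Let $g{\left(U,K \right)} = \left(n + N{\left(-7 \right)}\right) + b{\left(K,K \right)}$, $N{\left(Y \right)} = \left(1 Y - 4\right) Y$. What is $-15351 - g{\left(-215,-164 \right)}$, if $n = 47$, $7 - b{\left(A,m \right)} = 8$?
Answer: $-15474$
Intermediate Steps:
$b{\left(A,m \right)} = -1$ ($b{\left(A,m \right)} = 7 - 8 = -1$)
$N{\left(Y \right)} = Y \left(-4 + Y\right)$ ($N{\left(Y \right)} = \left(Y - 4\right) Y = \left(-4 + Y\right) Y = Y \left(-4 + Y\right)$)
$g{\left(U,K \right)} = 123$ ($g{\left(U,K \right)} = \left(47 - 7 \left(-4 - 7\right)\right) - 1 = \left(47 - -77\right) - 1 = \left(47 + 77\right) - 1 = 124 - 1 = 123$)
$-15351 - g{\left(-215,-164 \right)} = -15351 - 123 = -15474$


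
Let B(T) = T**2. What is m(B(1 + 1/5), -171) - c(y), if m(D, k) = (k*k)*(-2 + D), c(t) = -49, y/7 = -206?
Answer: -408149/25 ≈ -16326.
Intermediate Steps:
y = -1442 (y = 7*(-206) = -1442)
m(D, k) = k**2*(-2 + D)
m(B(1 + 1/5), -171) - c(y) = (-171)**2*(-2 + (1 + 1/5)**2) - 1*(-49) = 29241*(-2 + (1 + 1/5)**2) + 49 = 29241*(-2 + (6/5)**2) + 49 = 29241*(-2 + 36/25) + 49 = 29241*(-14/25) + 49 = -409374/25 + 49 = -408149/25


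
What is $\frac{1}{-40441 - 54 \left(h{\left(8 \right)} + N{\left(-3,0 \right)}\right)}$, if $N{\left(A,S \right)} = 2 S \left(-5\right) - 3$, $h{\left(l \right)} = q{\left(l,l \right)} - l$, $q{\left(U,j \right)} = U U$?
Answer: $- \frac{1}{43303} \approx -2.3093 \cdot 10^{-5}$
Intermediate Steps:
$q{\left(U,j \right)} = U^{2}$
$h{\left(l \right)} = l^{2} - l$
$N{\left(A,S \right)} = -3 - 10 S$ ($N{\left(A,S \right)} = - 10 S - 3 = -3 - 10 S$)
$\frac{1}{-40441 - 54 \left(h{\left(8 \right)} + N{\left(-3,0 \right)}\right)} = \frac{1}{-40441 - 54 \left(8 \left(-1 + 8\right) - 3\right)} = \frac{1}{-40441 - 54 \left(8 \cdot 7 + \left(-3 + 0\right)\right)} = \frac{1}{-40441 - 54 \left(56 - 3\right)} = \frac{1}{-40441 - 2862} = \frac{1}{-43303} = - \frac{1}{43303}$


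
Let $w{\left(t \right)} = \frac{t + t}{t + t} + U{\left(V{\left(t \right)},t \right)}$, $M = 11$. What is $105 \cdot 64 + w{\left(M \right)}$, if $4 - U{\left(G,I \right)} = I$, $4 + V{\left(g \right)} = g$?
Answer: $6714$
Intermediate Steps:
$V{\left(g \right)} = -4 + g$
$U{\left(G,I \right)} = 4 - I$
$w{\left(t \right)} = 5 - t$ ($w{\left(t \right)} = \frac{t + t}{t + t} - \left(-4 + t\right) = \frac{2 t}{2 t} - \left(-4 + t\right) = 2 t \frac{1}{2 t} - \left(-4 + t\right) = 1 - \left(-4 + t\right) = 5 - t$)
$105 \cdot 64 + w{\left(M \right)} = 105 \cdot 64 + \left(5 - 11\right) = 6720 + \left(5 - 11\right) = 6720 - 6 = 6714$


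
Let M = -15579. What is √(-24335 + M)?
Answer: I*√39914 ≈ 199.78*I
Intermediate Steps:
√(-24335 + M) = √(-24335 - 15579) = √(-39914) = I*√39914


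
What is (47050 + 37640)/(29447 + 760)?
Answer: 28230/10069 ≈ 2.8037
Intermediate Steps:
(47050 + 37640)/(29447 + 760) = 84690/30207 = 84690*(1/30207) = 28230/10069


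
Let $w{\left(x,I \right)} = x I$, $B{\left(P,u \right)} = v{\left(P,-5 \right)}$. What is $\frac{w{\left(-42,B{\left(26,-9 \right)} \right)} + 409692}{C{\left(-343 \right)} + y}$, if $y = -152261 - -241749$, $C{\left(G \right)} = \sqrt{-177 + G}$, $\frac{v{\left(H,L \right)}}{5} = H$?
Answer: $\frac{4521739152}{1001012833} - \frac{101058 i \sqrt{130}}{1001012833} \approx 4.5172 - 0.0011511 i$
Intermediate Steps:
$v{\left(H,L \right)} = 5 H$
$B{\left(P,u \right)} = 5 P$
$y = 89488$ ($y = -152261 + 241749 = 89488$)
$w{\left(x,I \right)} = I x$
$\frac{w{\left(-42,B{\left(26,-9 \right)} \right)} + 409692}{C{\left(-343 \right)} + y} = \frac{5 \cdot 26 \left(-42\right) + 409692}{\sqrt{-177 - 343} + 89488} = \frac{130 \left(-42\right) + 409692}{\sqrt{-520} + 89488} = \frac{-5460 + 409692}{2 i \sqrt{130} + 89488} = \frac{404232}{89488 + 2 i \sqrt{130}}$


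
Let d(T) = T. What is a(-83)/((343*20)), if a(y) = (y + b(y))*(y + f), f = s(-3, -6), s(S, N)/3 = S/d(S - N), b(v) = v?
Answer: 3569/1715 ≈ 2.0811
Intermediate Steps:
s(S, N) = 3*S/(S - N) (s(S, N) = 3*(S/(S - N)) = 3*S/(S - N))
f = -3 (f = -3*(-3)/(-6 - 1*(-3)) = -3*(-3)/(-6 + 3) = -3*(-3)/(-3) = -3*(-3)*(-1/3) = -3)
a(y) = 2*y*(-3 + y) (a(y) = (y + y)*(y - 3) = (2*y)*(-3 + y) = 2*y*(-3 + y))
a(-83)/((343*20)) = (2*(-83)*(-3 - 83))/((343*20)) = (2*(-83)*(-86))/6860 = 14276*(1/6860) = 3569/1715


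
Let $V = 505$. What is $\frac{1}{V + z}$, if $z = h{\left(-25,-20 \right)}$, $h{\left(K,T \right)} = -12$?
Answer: $\frac{1}{493} \approx 0.0020284$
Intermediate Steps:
$z = -12$
$\frac{1}{V + z} = \frac{1}{505 - 12} = \frac{1}{493}$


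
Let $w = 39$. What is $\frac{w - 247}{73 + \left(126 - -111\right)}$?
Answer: $- \frac{104}{155} \approx -0.67097$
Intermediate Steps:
$\frac{w - 247}{73 + \left(126 - -111\right)} = \frac{39 - 247}{73 + \left(126 - -111\right)} = - \frac{208}{73 + \left(126 + 111\right)} = - \frac{208}{73 + 237} = - \frac{208}{310} = \left(-208\right) \frac{1}{310} = - \frac{104}{155}$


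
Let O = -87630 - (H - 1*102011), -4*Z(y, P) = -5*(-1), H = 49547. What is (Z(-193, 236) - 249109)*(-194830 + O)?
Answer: 57294361059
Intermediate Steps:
Z(y, P) = -5/4 (Z(y, P) = -(-5)*(-1)/4 = -1/4*5 = -5/4)
O = -35166 (O = -87630 - (49547 - 1*102011) = -87630 - (49547 - 102011) = -87630 - 1*(-52464) = -87630 + 52464 = -35166)
(Z(-193, 236) - 249109)*(-194830 + O) = (-5/4 - 249109)*(-194830 - 35166) = -996441/4*(-229996) = 57294361059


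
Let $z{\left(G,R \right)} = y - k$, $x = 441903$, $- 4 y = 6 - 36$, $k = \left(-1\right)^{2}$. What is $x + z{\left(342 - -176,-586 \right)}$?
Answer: $\frac{883819}{2} \approx 4.4191 \cdot 10^{5}$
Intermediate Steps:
$k = 1$
$y = \frac{15}{2}$ ($y = - \frac{6 - 36}{4} = \left(- \frac{1}{4}\right) \left(-30\right) = \frac{15}{2} \approx 7.5$)
$z{\left(G,R \right)} = \frac{13}{2}$ ($z{\left(G,R \right)} = \frac{15}{2} - 1 = \frac{13}{2}$)
$x + z{\left(342 - -176,-586 \right)} = 441903 + \frac{13}{2} = \frac{883819}{2}$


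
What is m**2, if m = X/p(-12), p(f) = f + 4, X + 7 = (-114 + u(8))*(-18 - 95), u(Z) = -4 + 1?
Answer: 43652449/16 ≈ 2.7283e+6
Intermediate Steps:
u(Z) = -3
X = 13214 (X = -7 + (-114 - 3)*(-18 - 95) = -7 - 117*(-113) = -7 + 13221 = 13214)
p(f) = 4 + f
m = -6607/4 (m = 13214/(4 - 12) = 13214/(-8) = 13214*(-1/8) = -6607/4 ≈ -1651.8)
m**2 = (-6607/4)**2 = 43652449/16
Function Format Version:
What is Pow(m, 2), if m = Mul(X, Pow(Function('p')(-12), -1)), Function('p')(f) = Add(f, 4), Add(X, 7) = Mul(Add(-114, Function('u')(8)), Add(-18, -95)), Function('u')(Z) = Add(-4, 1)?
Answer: Rational(43652449, 16) ≈ 2.7283e+6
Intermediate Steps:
Function('u')(Z) = -3
X = 13214 (X = Add(-7, Mul(Add(-114, -3), Add(-18, -95))) = Add(-7, Mul(-117, -113)) = Add(-7, 13221) = 13214)
Function('p')(f) = Add(4, f)
m = Rational(-6607, 4) (m = Mul(13214, Pow(Add(4, -12), -1)) = Mul(13214, Pow(-8, -1)) = Mul(13214, Rational(-1, 8)) = Rational(-6607, 4) ≈ -1651.8)
Pow(m, 2) = Pow(Rational(-6607, 4), 2) = Rational(43652449, 16)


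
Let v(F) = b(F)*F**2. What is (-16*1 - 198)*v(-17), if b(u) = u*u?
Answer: -17873494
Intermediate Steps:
b(u) = u**2
v(F) = F**4 (v(F) = F**2*F**2 = F**4)
(-16*1 - 198)*v(-17) = (-16*1 - 198)*(-17)**4 = (-16 - 198)*83521 = -214*83521 = -17873494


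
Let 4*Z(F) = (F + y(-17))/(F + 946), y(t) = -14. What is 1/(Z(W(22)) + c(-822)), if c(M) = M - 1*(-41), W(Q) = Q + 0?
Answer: -484/378003 ≈ -0.0012804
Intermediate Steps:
W(Q) = Q
c(M) = 41 + M (c(M) = M + 41 = 41 + M)
Z(F) = (-14 + F)/(4*(946 + F)) (Z(F) = ((F - 14)/(F + 946))/4 = ((-14 + F)/(946 + F))/4 = (-14 + F)/(4*(946 + F)))
1/(Z(W(22)) + c(-822)) = 1/((-14 + 22)/(4*(946 + 22)) + (41 - 822)) = 1/((¼)*8/968 - 781) = 1/((¼)*(1/968)*8 - 781) = 1/(1/484 - 781) = 1/(-378003/484) = -484/378003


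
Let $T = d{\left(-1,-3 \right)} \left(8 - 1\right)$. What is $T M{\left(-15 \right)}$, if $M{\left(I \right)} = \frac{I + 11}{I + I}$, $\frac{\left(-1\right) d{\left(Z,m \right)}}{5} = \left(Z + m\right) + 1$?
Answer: $14$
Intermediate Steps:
$d{\left(Z,m \right)} = -5 - 5 Z - 5 m$ ($d{\left(Z,m \right)} = - 5 \left(\left(Z + m\right) + 1\right) = - 5 \left(1 + Z + m\right) = -5 - 5 Z - 5 m$)
$M{\left(I \right)} = \frac{11 + I}{2 I}$
$T = 105$ ($T = \left(-5 - -5 - -15\right) \left(8 - 1\right) = \left(-5 + 5 + 15\right) 7 = 15 \cdot 7 = 105$)
$T M{\left(-15 \right)} = 105 \frac{11 - 15}{2 \left(-15\right)} = 105 \cdot \frac{1}{2} \left(- \frac{1}{15}\right) \left(-4\right) = 105 \cdot \frac{2}{15} = 14$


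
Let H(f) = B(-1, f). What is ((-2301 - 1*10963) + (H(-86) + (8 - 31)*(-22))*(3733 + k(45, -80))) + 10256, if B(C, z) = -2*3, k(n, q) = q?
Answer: 1823492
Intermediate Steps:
B(C, z) = -6
H(f) = -6
((-2301 - 1*10963) + (H(-86) + (8 - 31)*(-22))*(3733 + k(45, -80))) + 10256 = ((-2301 - 1*10963) + (-6 + (8 - 31)*(-22))*(3733 - 80)) + 10256 = ((-2301 - 10963) + (-6 - 23*(-22))*3653) + 10256 = (-13264 + (-6 + 506)*3653) + 10256 = (-13264 + 500*3653) + 10256 = (-13264 + 1826500) + 10256 = 1813236 + 10256 = 1823492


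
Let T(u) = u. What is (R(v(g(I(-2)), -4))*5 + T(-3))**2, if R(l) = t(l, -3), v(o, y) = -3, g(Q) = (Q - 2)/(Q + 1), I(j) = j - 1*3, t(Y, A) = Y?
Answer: 324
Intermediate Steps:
I(j) = -3 + j (I(j) = j - 3 = -3 + j)
g(Q) = (-2 + Q)/(1 + Q)
R(l) = l
(R(v(g(I(-2)), -4))*5 + T(-3))**2 = (-3*5 - 3)**2 = (-15 - 3)**2 = (-18)**2 = 324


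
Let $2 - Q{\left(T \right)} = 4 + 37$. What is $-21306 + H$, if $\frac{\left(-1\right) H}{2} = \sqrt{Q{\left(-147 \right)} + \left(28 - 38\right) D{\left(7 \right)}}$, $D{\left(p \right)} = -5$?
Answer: $-21306 - 2 \sqrt{11} \approx -21313.0$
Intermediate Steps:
$Q{\left(T \right)} = -39$ ($Q{\left(T \right)} = 2 - \left(4 + 37\right) = 2 - 41 = -39$)
$H = - 2 \sqrt{11}$ ($H = - 2 \sqrt{-39 + \left(28 - 38\right) \left(-5\right)} = - 2 \sqrt{-39 - -50} = - 2 \sqrt{-39 + 50} = - 2 \sqrt{11} \approx -6.6332$)
$-21306 + H = -21306 - 2 \sqrt{11}$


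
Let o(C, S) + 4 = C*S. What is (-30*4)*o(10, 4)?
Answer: -4320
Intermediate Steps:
o(C, S) = -4 + C*S
(-30*4)*o(10, 4) = (-30*4)*(-4 + 10*4) = -120*(-4 + 40) = -120*36 = -4320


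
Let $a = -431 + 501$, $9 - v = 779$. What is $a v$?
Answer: $-53900$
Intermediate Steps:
$v = -770$ ($v = 9 - 779 = -770$)
$a = 70$
$a v = 70 \left(-770\right) = -53900$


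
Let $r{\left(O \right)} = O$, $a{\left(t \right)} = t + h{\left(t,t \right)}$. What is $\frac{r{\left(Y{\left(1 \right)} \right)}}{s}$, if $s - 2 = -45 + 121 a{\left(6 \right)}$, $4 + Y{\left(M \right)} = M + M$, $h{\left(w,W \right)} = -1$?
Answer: $- \frac{1}{281} \approx -0.0035587$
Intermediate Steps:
$Y{\left(M \right)} = -4 + 2 M$ ($Y{\left(M \right)} = -4 + \left(M + M\right) = -4 + 2 M$)
$a{\left(t \right)} = -1 + t$ ($a{\left(t \right)} = t - 1 = -1 + t$)
$s = 562$ ($s = 2 - \left(45 - 121 \left(-1 + 6\right)\right) = 2 + \left(-45 + 121 \cdot 5\right) = 2 + \left(-45 + 605\right) = 2 + 560 = 562$)
$\frac{r{\left(Y{\left(1 \right)} \right)}}{s} = \frac{-4 + 2 \cdot 1}{562} = \left(-4 + 2\right) \frac{1}{562} = \left(-2\right) \frac{1}{562} = - \frac{1}{281}$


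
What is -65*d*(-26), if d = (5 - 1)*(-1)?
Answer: -6760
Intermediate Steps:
d = -4 (d = 4*(-1) = -4)
-65*d*(-26) = -65*(-4)*(-26) = 260*(-26) = -6760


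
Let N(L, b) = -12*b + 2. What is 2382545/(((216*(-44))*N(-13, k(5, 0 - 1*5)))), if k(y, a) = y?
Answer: 216595/50112 ≈ 4.3222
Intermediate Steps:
N(L, b) = 2 - 12*b
2382545/(((216*(-44))*N(-13, k(5, 0 - 1*5)))) = 2382545/(((216*(-44))*(2 - 12*5))) = 2382545/((-9504*(2 - 60))) = 2382545/((-9504*(-58))) = 2382545/551232 = 2382545*(1/551232) = 216595/50112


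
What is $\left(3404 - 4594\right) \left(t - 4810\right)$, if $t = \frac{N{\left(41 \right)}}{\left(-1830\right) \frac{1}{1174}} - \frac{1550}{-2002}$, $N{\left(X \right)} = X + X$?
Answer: $\frac{151402821406}{26169} \approx 5.7856 \cdot 10^{6}$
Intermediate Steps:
$N{\left(X \right)} = 2 X$
$t = - \frac{47473009}{915915}$ ($t = \frac{2 \cdot 41}{\left(-1830\right) \frac{1}{1174}} - \frac{1550}{-2002} = \frac{82}{\left(-1830\right) \frac{1}{1174}} - - \frac{775}{1001} = \frac{82}{- \frac{915}{587}} + \frac{775}{1001} = 82 \left(- \frac{587}{915}\right) + \frac{775}{1001} = - \frac{48134}{915} + \frac{775}{1001} = - \frac{47473009}{915915} \approx -51.831$)
$\left(3404 - 4594\right) \left(t - 4810\right) = \left(3404 - 4594\right) \left(- \frac{47473009}{915915} - 4810\right) = \left(-1190\right) \left(- \frac{4453024159}{915915}\right) = \frac{151402821406}{26169}$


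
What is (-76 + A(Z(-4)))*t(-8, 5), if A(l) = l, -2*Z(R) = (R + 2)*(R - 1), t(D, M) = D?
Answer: 648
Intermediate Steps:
Z(R) = -(-1 + R)*(2 + R)/2 (Z(R) = -(R + 2)*(R - 1)/2 = -(2 + R)*(-1 + R)/2 = -(-1 + R)*(2 + R)/2)
(-76 + A(Z(-4)))*t(-8, 5) = (-76 + (1 - ½*(-4) - ½*(-4)²))*(-8) = (-76 + (1 + 2 - ½*16))*(-8) = (-76 + (1 + 2 - 8))*(-8) = (-76 - 5)*(-8) = -81*(-8) = 648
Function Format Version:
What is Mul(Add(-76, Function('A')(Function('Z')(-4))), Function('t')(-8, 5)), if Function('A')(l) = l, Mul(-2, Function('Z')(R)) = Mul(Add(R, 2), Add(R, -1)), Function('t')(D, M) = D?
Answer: 648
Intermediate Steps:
Function('Z')(R) = Mul(Rational(-1, 2), Add(-1, R), Add(2, R)) (Function('Z')(R) = Mul(Rational(-1, 2), Mul(Add(R, 2), Add(R, -1))) = Mul(Rational(-1, 2), Mul(Add(2, R), Add(-1, R))) = Mul(Rational(-1, 2), Mul(Add(-1, R), Add(2, R))) = Mul(Rational(-1, 2), Add(-1, R), Add(2, R)))
Mul(Add(-76, Function('A')(Function('Z')(-4))), Function('t')(-8, 5)) = Mul(Add(-76, Add(1, Mul(Rational(-1, 2), -4), Mul(Rational(-1, 2), Pow(-4, 2)))), -8) = Mul(Add(-76, Add(1, 2, Mul(Rational(-1, 2), 16))), -8) = Mul(Add(-76, Add(1, 2, -8)), -8) = Mul(Add(-76, -5), -8) = Mul(-81, -8) = 648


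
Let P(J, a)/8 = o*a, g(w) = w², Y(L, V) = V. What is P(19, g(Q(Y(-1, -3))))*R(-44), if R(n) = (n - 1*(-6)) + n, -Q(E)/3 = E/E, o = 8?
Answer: -47232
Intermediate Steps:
Q(E) = -3 (Q(E) = -3*E/E = -3*1 = -3)
R(n) = 6 + 2*n (R(n) = (n + 6) + n = (6 + n) + n = 6 + 2*n)
P(J, a) = 64*a (P(J, a) = 8*(8*a) = 64*a)
P(19, g(Q(Y(-1, -3))))*R(-44) = (64*(-3)²)*(6 + 2*(-44)) = (64*9)*(6 - 88) = 576*(-82) = -47232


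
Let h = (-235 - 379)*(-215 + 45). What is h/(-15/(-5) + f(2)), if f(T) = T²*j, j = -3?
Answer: -104380/9 ≈ -11598.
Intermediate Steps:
f(T) = -3*T² (f(T) = T²*(-3) = -3*T²)
h = 104380 (h = -614*(-170) = 104380)
h/(-15/(-5) + f(2)) = 104380/(-15/(-5) - 3*2²) = 104380/(-⅕*(-15) - 3*4) = 104380/(3 - 12) = 104380/(-9) = 104380*(-⅑) = -104380/9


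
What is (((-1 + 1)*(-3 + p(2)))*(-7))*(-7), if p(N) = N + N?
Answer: 0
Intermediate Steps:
p(N) = 2*N
(((-1 + 1)*(-3 + p(2)))*(-7))*(-7) = (((-1 + 1)*(-3 + 2*2))*(-7))*(-7) = ((0*(-3 + 4))*(-7))*(-7) = ((0*1)*(-7))*(-7) = (0*(-7))*(-7) = 0*(-7) = 0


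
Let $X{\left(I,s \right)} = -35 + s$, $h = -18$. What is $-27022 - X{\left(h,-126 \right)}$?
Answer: $-26861$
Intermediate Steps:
$-27022 - X{\left(h,-126 \right)} = -27022 - \left(-35 - 126\right) = -27022 - -161 = -27022 + 161 = -26861$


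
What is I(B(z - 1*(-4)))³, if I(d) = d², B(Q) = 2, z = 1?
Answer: 64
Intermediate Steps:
I(B(z - 1*(-4)))³ = (2²)³ = 4³ = 64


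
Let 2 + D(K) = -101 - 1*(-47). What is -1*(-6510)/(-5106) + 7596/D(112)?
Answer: -1631239/11914 ≈ -136.92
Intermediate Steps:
D(K) = -56 (D(K) = -2 + (-101 - 1*(-47)) = -2 + (-101 + 47) = -2 - 54 = -56)
-1*(-6510)/(-5106) + 7596/D(112) = -1*(-6510)/(-5106) + 7596/(-56) = 6510*(-1/5106) + 7596*(-1/56) = -1085/851 - 1899/14 = -1631239/11914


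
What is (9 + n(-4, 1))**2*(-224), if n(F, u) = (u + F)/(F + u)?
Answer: -22400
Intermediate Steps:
n(F, u) = 1 (n(F, u) = (F + u)/(F + u) = 1)
(9 + n(-4, 1))**2*(-224) = (9 + 1)**2*(-224) = 10**2*(-224) = 100*(-224) = -22400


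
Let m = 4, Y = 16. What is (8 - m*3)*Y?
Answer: -64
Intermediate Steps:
(8 - m*3)*Y = (8 - 1*4*3)*16 = (8 - 4*3)*16 = (8 - 12)*16 = -4*16 = -64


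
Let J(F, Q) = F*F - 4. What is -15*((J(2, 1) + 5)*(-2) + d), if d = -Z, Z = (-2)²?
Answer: 210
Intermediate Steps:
J(F, Q) = -4 + F² (J(F, Q) = F² - 4 = -4 + F²)
Z = 4
d = -4 (d = -1*4 = -4)
-15*((J(2, 1) + 5)*(-2) + d) = -15*(((-4 + 2²) + 5)*(-2) - 4) = -15*(((-4 + 4) + 5)*(-2) - 4) = -15*((0 + 5)*(-2) - 4) = -15*(5*(-2) - 4) = -15*(-10 - 4) = -15*(-14) = 210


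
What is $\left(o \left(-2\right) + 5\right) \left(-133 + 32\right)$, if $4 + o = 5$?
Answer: $-303$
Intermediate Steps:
$o = 1$ ($o = -4 + 5 = 1$)
$\left(o \left(-2\right) + 5\right) \left(-133 + 32\right) = \left(1 \left(-2\right) + 5\right) \left(-133 + 32\right) = \left(-2 + 5\right) \left(-101\right) = 3 \left(-101\right) = -303$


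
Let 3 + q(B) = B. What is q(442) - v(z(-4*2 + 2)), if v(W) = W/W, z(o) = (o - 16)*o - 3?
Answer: 438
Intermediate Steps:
q(B) = -3 + B
z(o) = -3 + o*(-16 + o) (z(o) = (-16 + o)*o - 3 = o*(-16 + o) - 3 = -3 + o*(-16 + o))
v(W) = 1
q(442) - v(z(-4*2 + 2)) = (-3 + 442) - 1*1 = 439 - 1 = 438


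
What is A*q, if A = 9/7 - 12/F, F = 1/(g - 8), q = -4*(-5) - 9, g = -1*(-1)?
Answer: 6567/7 ≈ 938.14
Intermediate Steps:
g = 1
q = 11 (q = 20 - 9 = 11)
F = -1/7 (F = 1/(1 - 8) = 1/(-7) = -1/7 ≈ -0.14286)
A = 597/7 (A = 9/7 - 12/(-1/7) = 9*(1/7) - 12*(-7) = 9/7 + 84 = 597/7 ≈ 85.286)
A*q = (597/7)*11 = 6567/7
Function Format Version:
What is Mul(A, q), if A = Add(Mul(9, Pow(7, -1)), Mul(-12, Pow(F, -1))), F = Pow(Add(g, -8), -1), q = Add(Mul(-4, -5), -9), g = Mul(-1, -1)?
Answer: Rational(6567, 7) ≈ 938.14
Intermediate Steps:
g = 1
q = 11 (q = Add(20, -9) = 11)
F = Rational(-1, 7) (F = Pow(Add(1, -8), -1) = Pow(-7, -1) = Rational(-1, 7) ≈ -0.14286)
A = Rational(597, 7) (A = Add(Mul(9, Pow(7, -1)), Mul(-12, Pow(Rational(-1, 7), -1))) = Add(Mul(9, Rational(1, 7)), Mul(-12, -7)) = Add(Rational(9, 7), 84) = Rational(597, 7) ≈ 85.286)
Mul(A, q) = Mul(Rational(597, 7), 11) = Rational(6567, 7)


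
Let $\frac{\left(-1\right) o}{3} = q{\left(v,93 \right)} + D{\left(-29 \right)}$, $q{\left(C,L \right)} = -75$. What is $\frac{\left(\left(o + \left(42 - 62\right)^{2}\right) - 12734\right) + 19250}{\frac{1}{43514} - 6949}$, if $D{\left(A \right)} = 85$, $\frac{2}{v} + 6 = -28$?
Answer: $- \frac{299637404}{302378785} \approx -0.99093$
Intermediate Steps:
$v = - \frac{1}{17}$ ($v = \frac{2}{-6 - 28} = \frac{2}{-34} = 2 \left(- \frac{1}{34}\right) = - \frac{1}{17} \approx -0.058824$)
$o = -30$ ($o = - 3 \left(-75 + 85\right) = \left(-3\right) 10 = -30$)
$\frac{\left(\left(o + \left(42 - 62\right)^{2}\right) - 12734\right) + 19250}{\frac{1}{43514} - 6949} = \frac{\left(\left(-30 + \left(42 - 62\right)^{2}\right) - 12734\right) + 19250}{\frac{1}{43514} - 6949} = \frac{\left(\left(-30 + \left(-20\right)^{2}\right) - 12734\right) + 19250}{\frac{1}{43514} - 6949} = \frac{\left(\left(-30 + 400\right) - 12734\right) + 19250}{- \frac{302378785}{43514}} = \left(\left(370 - 12734\right) + 19250\right) \left(- \frac{43514}{302378785}\right) = \left(-12364 + 19250\right) \left(- \frac{43514}{302378785}\right) = 6886 \left(- \frac{43514}{302378785}\right) = - \frac{299637404}{302378785}$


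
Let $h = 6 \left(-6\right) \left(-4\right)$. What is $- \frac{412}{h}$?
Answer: $- \frac{103}{36} \approx -2.8611$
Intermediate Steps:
$h = 144$ ($h = \left(-36\right) \left(-4\right) = 144$)
$- \frac{412}{h} = - \frac{412}{144} = \left(-412\right) \frac{1}{144} = - \frac{103}{36}$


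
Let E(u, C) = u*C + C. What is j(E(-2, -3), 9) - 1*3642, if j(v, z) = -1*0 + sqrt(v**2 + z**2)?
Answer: -3642 + 3*sqrt(10) ≈ -3632.5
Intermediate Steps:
E(u, C) = C + C*u (E(u, C) = C*u + C = C + C*u)
j(v, z) = sqrt(v**2 + z**2) (j(v, z) = 0 + sqrt(v**2 + z**2) = sqrt(v**2 + z**2))
j(E(-2, -3), 9) - 1*3642 = sqrt((-3*(1 - 2))**2 + 9**2) - 1*3642 = sqrt((-3*(-1))**2 + 81) - 3642 = sqrt(3**2 + 81) - 3642 = sqrt(9 + 81) - 3642 = sqrt(90) - 3642 = 3*sqrt(10) - 3642 = -3642 + 3*sqrt(10)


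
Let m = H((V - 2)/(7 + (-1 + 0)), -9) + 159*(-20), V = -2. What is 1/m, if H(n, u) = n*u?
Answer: -1/3174 ≈ -0.00031506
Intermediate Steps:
m = -3174 (m = ((-2 - 2)/(7 + (-1 + 0)))*(-9) + 159*(-20) = -4/(7 - 1)*(-9) - 3180 = -4/6*(-9) - 3180 = -4*1/6*(-9) - 3180 = -2/3*(-9) - 3180 = 6 - 3180 = -3174)
1/m = 1/(-3174) = -1/3174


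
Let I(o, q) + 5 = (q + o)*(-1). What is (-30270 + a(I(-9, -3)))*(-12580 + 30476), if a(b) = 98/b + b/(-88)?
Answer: -5956090795/11 ≈ -5.4146e+8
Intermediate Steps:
I(o, q) = -5 - o - q (I(o, q) = -5 + (q + o)*(-1) = -5 + (o + q)*(-1) = -5 + (-o - q) = -5 - o - q)
a(b) = 98/b - b/88 (a(b) = 98/b + b*(-1/88) = 98/b - b/88)
(-30270 + a(I(-9, -3)))*(-12580 + 30476) = (-30270 + (98/(-5 - 1*(-9) - 1*(-3)) - (-5 - 1*(-9) - 1*(-3))/88))*(-12580 + 30476) = (-30270 + (98/(-5 + 9 + 3) - (-5 + 9 + 3)/88))*17896 = (-30270 + (98/7 - 1/88*7))*17896 = (-30270 + (98*(⅐) - 7/88))*17896 = (-30270 + (14 - 7/88))*17896 = (-30270 + 1225/88)*17896 = -2662535/88*17896 = -5956090795/11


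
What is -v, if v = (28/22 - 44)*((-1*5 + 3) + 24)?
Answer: 940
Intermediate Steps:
v = -940 (v = (28*(1/22) - 44)*((-5 + 3) + 24) = (14/11 - 44)*(-2 + 24) = -470/11*22 = -940)
-v = -1*(-940) = 940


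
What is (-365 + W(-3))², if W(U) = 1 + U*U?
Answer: 126025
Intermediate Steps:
W(U) = 1 + U²
(-365 + W(-3))² = (-365 + (1 + (-3)²))² = (-365 + (1 + 9))² = (-365 + 10)² = (-355)² = 126025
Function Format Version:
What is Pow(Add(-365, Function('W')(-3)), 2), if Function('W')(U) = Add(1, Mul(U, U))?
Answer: 126025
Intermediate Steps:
Function('W')(U) = Add(1, Pow(U, 2))
Pow(Add(-365, Function('W')(-3)), 2) = Pow(Add(-365, Add(1, Pow(-3, 2))), 2) = Pow(Add(-365, Add(1, 9)), 2) = Pow(Add(-365, 10), 2) = Pow(-355, 2) = 126025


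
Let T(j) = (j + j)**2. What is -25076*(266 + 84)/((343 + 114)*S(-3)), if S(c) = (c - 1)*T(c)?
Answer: 1097075/8226 ≈ 133.37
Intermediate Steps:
T(j) = 4*j**2 (T(j) = (2*j)**2 = 4*j**2)
S(c) = 4*c**2*(-1 + c) (S(c) = (c - 1)*(4*c**2) = (-1 + c)*(4*c**2) = 4*c**2*(-1 + c))
-25076*(266 + 84)/((343 + 114)*S(-3)) = -25076*(266 + 84)/(36*(-1 - 3)*(343 + 114)) = -25076/((457/350)*(4*9*(-4))) = -25076/((457*(1/350))*(-144)) = -25076/((457/350)*(-144)) = -25076/(-32904/175) = -25076*(-175/32904) = 1097075/8226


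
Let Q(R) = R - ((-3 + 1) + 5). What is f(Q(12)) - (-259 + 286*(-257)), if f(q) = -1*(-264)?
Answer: 74025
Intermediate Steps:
Q(R) = -3 + R (Q(R) = R - (-2 + 5) = R - 1*3 = R - 3 = -3 + R)
f(q) = 264
f(Q(12)) - (-259 + 286*(-257)) = 264 - (-259 + 286*(-257)) = 264 - (-259 - 73502) = 264 - 1*(-73761) = 264 + 73761 = 74025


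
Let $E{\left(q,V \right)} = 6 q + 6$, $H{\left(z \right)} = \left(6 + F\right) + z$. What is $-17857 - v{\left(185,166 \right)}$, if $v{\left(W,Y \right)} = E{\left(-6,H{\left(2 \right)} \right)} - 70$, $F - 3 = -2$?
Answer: $-17757$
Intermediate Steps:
$F = 1$ ($F = 3 - 2 = 1$)
$H{\left(z \right)} = 7 + z$ ($H{\left(z \right)} = \left(6 + 1\right) + z = 7 + z$)
$E{\left(q,V \right)} = 6 + 6 q$
$v{\left(W,Y \right)} = -100$ ($v{\left(W,Y \right)} = \left(6 + 6 \left(-6\right)\right) - 70 = \left(6 - 36\right) - 70 = -30 - 70 = -100$)
$-17857 - v{\left(185,166 \right)} = -17857 - -100 = -17857 + 100 = -17757$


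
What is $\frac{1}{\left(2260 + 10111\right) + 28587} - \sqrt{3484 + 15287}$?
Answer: $\frac{1}{40958} - \sqrt{18771} \approx -137.01$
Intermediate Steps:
$\frac{1}{\left(2260 + 10111\right) + 28587} - \sqrt{3484 + 15287} = \frac{1}{12371 + 28587} - \sqrt{18771} = \frac{1}{40958} - \sqrt{18771}$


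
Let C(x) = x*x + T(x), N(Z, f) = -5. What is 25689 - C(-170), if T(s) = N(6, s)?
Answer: -3206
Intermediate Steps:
T(s) = -5
C(x) = -5 + x**2 (C(x) = x*x - 5 = x**2 - 5 = -5 + x**2)
25689 - C(-170) = 25689 - (-5 + (-170)**2) = 25689 - (-5 + 28900) = 25689 - 1*28895 = 25689 - 28895 = -3206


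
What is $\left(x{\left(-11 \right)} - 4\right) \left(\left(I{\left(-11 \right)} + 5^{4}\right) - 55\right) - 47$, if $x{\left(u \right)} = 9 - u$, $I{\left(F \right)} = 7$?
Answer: $9185$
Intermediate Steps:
$\left(x{\left(-11 \right)} - 4\right) \left(\left(I{\left(-11 \right)} + 5^{4}\right) - 55\right) - 47 = \left(\left(9 - -11\right) - 4\right) \left(\left(7 + 5^{4}\right) - 55\right) - 47 = \left(\left(9 + 11\right) - 4\right) \left(\left(7 + 625\right) - 55\right) - 47 = \left(20 - 4\right) \left(632 - 55\right) - 47 = 16 \cdot 577 - 47 = 9232 - 47 = 9185$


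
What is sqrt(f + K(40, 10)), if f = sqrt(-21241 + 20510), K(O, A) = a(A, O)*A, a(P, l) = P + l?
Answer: sqrt(500 + I*sqrt(731)) ≈ 22.369 + 0.60435*I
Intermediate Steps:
K(O, A) = A*(A + O) (K(O, A) = (A + O)*A = A*(A + O))
f = I*sqrt(731) (f = sqrt(-731) = I*sqrt(731) ≈ 27.037*I)
sqrt(f + K(40, 10)) = sqrt(I*sqrt(731) + 10*(10 + 40)) = sqrt(I*sqrt(731) + 10*50) = sqrt(I*sqrt(731) + 500) = sqrt(500 + I*sqrt(731))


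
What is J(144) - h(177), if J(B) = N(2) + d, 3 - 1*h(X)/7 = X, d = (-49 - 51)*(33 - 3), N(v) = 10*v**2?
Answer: -1742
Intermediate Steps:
d = -3000 (d = -100*30 = -3000)
h(X) = 21 - 7*X
J(B) = -2960 (J(B) = 10*2**2 - 3000 = 10*4 - 3000 = 40 - 3000 = -2960)
J(144) - h(177) = -2960 - (21 - 7*177) = -2960 - (21 - 1239) = -2960 - 1*(-1218) = -2960 + 1218 = -1742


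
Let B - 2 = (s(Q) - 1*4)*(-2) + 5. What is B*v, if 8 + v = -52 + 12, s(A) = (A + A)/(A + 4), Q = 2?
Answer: -656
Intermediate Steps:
s(A) = 2*A/(4 + A) (s(A) = (2*A)/(4 + A) = 2*A/(4 + A))
v = -48 (v = -8 + (-52 + 12) = -8 - 40 = -48)
B = 41/3 (B = 2 + ((2*2/(4 + 2) - 1*4)*(-2) + 5) = 2 + ((2*2/6 - 4)*(-2) + 5) = 2 + ((2*2*(1/6) - 4)*(-2) + 5) = 2 + ((2/3 - 4)*(-2) + 5) = 2 + (-10/3*(-2) + 5) = 2 + (20/3 + 5) = 2 + 35/3 = 41/3 ≈ 13.667)
B*v = (41/3)*(-48) = -656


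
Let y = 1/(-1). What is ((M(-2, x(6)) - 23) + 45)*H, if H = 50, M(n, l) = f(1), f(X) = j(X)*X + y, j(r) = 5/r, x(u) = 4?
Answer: 1300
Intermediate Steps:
y = -1
f(X) = 4 (f(X) = (5/X)*X - 1 = 5 - 1 = 4)
M(n, l) = 4
((M(-2, x(6)) - 23) + 45)*H = ((4 - 23) + 45)*50 = (-19 + 45)*50 = 26*50 = 1300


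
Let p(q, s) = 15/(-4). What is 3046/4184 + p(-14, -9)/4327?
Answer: 1645544/2263021 ≈ 0.72715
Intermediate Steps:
p(q, s) = -15/4 (p(q, s) = 15*(-1/4) = -15/4)
3046/4184 + p(-14, -9)/4327 = 3046/4184 - 15/4/4327 = 3046*(1/4184) - 15/4*1/4327 = 1523/2092 - 15/17308 = 1645544/2263021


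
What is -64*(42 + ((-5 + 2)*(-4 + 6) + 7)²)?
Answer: -2752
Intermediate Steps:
-64*(42 + ((-5 + 2)*(-4 + 6) + 7)²) = -64*(42 + (-3*2 + 7)²) = -64*(42 + (-6 + 7)²) = -64*(42 + 1²) = -64*(42 + 1) = -64*43 = -2752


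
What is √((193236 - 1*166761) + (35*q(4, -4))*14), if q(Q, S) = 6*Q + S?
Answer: 5*√1451 ≈ 190.46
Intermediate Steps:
q(Q, S) = S + 6*Q
√((193236 - 1*166761) + (35*q(4, -4))*14) = √((193236 - 1*166761) + (35*(-4 + 6*4))*14) = √((193236 - 166761) + (35*(-4 + 24))*14) = √(26475 + (35*20)*14) = √(26475 + 700*14) = √(26475 + 9800) = √36275 = 5*√1451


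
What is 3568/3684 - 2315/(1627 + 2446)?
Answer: 1501001/3751233 ≈ 0.40014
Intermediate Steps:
3568/3684 - 2315/(1627 + 2446) = 3568*(1/3684) - 2315/4073 = 892/921 - 2315*1/4073 = 892/921 - 2315/4073 = 1501001/3751233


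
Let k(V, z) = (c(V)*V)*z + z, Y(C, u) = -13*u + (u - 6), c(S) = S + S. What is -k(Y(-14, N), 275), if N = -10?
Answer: -7148075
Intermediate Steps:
c(S) = 2*S
Y(C, u) = -6 - 12*u (Y(C, u) = -13*u + (-6 + u) = -6 - 12*u)
k(V, z) = z + 2*z*V² (k(V, z) = ((2*V)*V)*z + z = (2*V²)*z + z = 2*z*V² + z = z + 2*z*V²)
-k(Y(-14, N), 275) = -275*(1 + 2*(-6 - 12*(-10))²) = -275*(1 + 2*(-6 + 120)²) = -275*(1 + 2*114²) = -275*(1 + 2*12996) = -275*(1 + 25992) = -275*25993 = -1*7148075 = -7148075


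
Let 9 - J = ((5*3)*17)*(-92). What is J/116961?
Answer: 7823/38987 ≈ 0.20066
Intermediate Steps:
J = 23469 (J = 9 - (5*3)*17*(-92) = 9 - 15*17*(-92) = 9 - 255*(-92) = 9 - 1*(-23460) = 9 + 23460 = 23469)
J/116961 = 23469/116961 = 23469*(1/116961) = 7823/38987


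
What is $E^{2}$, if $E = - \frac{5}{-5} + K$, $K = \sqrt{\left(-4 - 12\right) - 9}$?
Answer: $-24 + 10 i \approx -24.0 + 10.0 i$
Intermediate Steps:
$K = 5 i$ ($K = \sqrt{-16 - 9} = \sqrt{-25} = 5 i \approx 5.0 i$)
$E = 1 + 5 i$ ($E = - \frac{5}{-5} + 5 i = \left(-5\right) \left(- \frac{1}{5}\right) + 5 i = 1 + 5 i \approx 1.0 + 5.0 i$)
$E^{2} = \left(1 + 5 i\right)^{2}$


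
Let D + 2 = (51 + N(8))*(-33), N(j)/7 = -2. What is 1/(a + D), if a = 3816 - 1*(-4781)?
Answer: 1/7374 ≈ 0.00013561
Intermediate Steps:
N(j) = -14 (N(j) = 7*(-2) = -14)
D = -1223 (D = -2 + (51 - 14)*(-33) = -2 + 37*(-33) = -2 - 1221 = -1223)
a = 8597 (a = 3816 + 4781 = 8597)
1/(a + D) = 1/(8597 - 1223) = 1/7374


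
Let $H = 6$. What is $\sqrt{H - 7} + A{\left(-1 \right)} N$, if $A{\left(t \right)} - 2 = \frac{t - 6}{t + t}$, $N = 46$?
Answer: $253 + i \approx 253.0 + 1.0 i$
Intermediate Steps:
$A{\left(t \right)} = 2 + \frac{-6 + t}{2 t}$ ($A{\left(t \right)} = 2 + \frac{t - 6}{t + t} = 2 + \frac{-6 + t}{2 t}$)
$\sqrt{H - 7} + A{\left(-1 \right)} N = \sqrt{6 - 7} + \left(\frac{5}{2} - \frac{3}{-1}\right) 46 = \sqrt{-1} + \left(\frac{5}{2} - -3\right) 46 = i + \left(\frac{5}{2} + 3\right) 46 = i + \frac{11}{2} \cdot 46 = i + 253 = 253 + i$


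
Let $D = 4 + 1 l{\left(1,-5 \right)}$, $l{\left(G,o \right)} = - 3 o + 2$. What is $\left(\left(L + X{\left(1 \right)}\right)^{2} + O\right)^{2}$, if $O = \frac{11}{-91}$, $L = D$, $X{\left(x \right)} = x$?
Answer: $\frac{1938905089}{8281} \approx 2.3414 \cdot 10^{5}$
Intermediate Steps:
$l{\left(G,o \right)} = 2 - 3 o$
$D = 21$ ($D = 4 + 1 \left(2 - -15\right) = 4 + 1 \left(2 + 15\right) = 4 + 1 \cdot 17 = 4 + 17 = 21$)
$L = 21$
$O = - \frac{11}{91}$ ($O = 11 \left(- \frac{1}{91}\right) = - \frac{11}{91} \approx -0.12088$)
$\left(\left(L + X{\left(1 \right)}\right)^{2} + O\right)^{2} = \left(\left(21 + 1\right)^{2} - \frac{11}{91}\right)^{2} = \left(22^{2} - \frac{11}{91}\right)^{2} = \left(484 - \frac{11}{91}\right)^{2} = \left(\frac{44033}{91}\right)^{2} = \frac{1938905089}{8281}$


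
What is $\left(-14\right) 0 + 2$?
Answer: $2$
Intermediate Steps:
$\left(-14\right) 0 + 2 = 0 + 2 = 2$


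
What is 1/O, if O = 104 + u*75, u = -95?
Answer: -1/7021 ≈ -0.00014243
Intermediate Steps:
O = -7021 (O = 104 - 95*75 = 104 - 7125 = -7021)
1/O = 1/(-7021) = -1/7021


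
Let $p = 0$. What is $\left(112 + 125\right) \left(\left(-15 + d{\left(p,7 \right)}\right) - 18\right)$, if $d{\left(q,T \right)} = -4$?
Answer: $-8769$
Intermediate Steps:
$\left(112 + 125\right) \left(\left(-15 + d{\left(p,7 \right)}\right) - 18\right) = \left(112 + 125\right) \left(\left(-15 - 4\right) - 18\right) = 237 \left(-19 - 18\right) = 237 \left(-37\right) = -8769$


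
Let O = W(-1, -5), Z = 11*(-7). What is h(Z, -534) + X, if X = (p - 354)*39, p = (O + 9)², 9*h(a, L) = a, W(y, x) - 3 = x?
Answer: -107132/9 ≈ -11904.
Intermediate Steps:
W(y, x) = 3 + x
Z = -77
O = -2 (O = 3 - 5 = -2)
h(a, L) = a/9
p = 49 (p = (-2 + 9)² = 7² = 49)
X = -11895 (X = (49 - 354)*39 = -305*39 = -11895)
h(Z, -534) + X = (⅑)*(-77) - 11895 = -77/9 - 11895 = -107132/9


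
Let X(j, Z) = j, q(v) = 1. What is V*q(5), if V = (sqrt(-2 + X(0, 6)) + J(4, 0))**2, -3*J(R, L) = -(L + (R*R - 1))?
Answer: (5 + I*sqrt(2))**2 ≈ 23.0 + 14.142*I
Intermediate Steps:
J(R, L) = -1/3 + L/3 + R**2/3 (J(R, L) = -(-1)*(L + (R*R - 1))/3 = -(-1)*(L + (R**2 - 1))/3 = -(-1)*(L + (-1 + R**2))/3 = -(-1)*(-1 + L + R**2)/3 = -(1 - L - R**2)/3 = -1/3 + L/3 + R**2/3)
V = (5 + I*sqrt(2))**2 (V = (sqrt(-2 + 0) + (-1/3 + (1/3)*0 + (1/3)*4**2))**2 = (sqrt(-2) + (-1/3 + 0 + (1/3)*16))**2 = (I*sqrt(2) + (-1/3 + 0 + 16/3))**2 = (I*sqrt(2) + 5)**2 = (5 + I*sqrt(2))**2 ≈ 23.0 + 14.142*I)
V*q(5) = (5 + I*sqrt(2))**2*1 = (5 + I*sqrt(2))**2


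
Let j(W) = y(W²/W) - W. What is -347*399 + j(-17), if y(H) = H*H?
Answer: -138147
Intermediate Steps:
y(H) = H²
j(W) = W² - W (j(W) = (W²/W)² - W = W² - W)
-347*399 + j(-17) = -347*399 - 17*(-1 - 17) = -138453 - 17*(-18) = -138453 + 306 = -138147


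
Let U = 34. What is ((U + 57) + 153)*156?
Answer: 38064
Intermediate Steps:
((U + 57) + 153)*156 = ((34 + 57) + 153)*156 = (91 + 153)*156 = 244*156 = 38064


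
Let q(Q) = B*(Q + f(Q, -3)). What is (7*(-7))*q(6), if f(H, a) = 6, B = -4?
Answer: 2352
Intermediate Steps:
q(Q) = -24 - 4*Q (q(Q) = -4*(Q + 6) = -4*(6 + Q) = -24 - 4*Q)
(7*(-7))*q(6) = (7*(-7))*(-24 - 4*6) = -49*(-24 - 24) = -49*(-48) = 2352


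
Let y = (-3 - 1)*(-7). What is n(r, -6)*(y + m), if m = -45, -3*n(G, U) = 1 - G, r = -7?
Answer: 136/3 ≈ 45.333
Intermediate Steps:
n(G, U) = -1/3 + G/3 (n(G, U) = -(1 - G)/3 = -1/3 + G/3)
y = 28 (y = -4*(-7) = 28)
n(r, -6)*(y + m) = (-1/3 + (1/3)*(-7))*(28 - 45) = (-1/3 - 7/3)*(-17) = -8/3*(-17) = 136/3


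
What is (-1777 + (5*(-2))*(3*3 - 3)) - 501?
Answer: -2338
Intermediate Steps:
(-1777 + (5*(-2))*(3*3 - 3)) - 501 = (-1777 - 10*(9 - 3)) - 501 = (-1777 - 10*6) - 501 = (-1777 - 60) - 501 = -1837 - 501 = -2338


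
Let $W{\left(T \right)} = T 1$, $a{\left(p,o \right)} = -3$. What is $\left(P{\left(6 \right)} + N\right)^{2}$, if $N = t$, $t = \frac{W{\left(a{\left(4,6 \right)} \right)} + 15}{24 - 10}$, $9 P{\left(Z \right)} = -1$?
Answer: $\frac{2209}{3969} \approx 0.55656$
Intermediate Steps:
$W{\left(T \right)} = T$
$P{\left(Z \right)} = - \frac{1}{9}$ ($P{\left(Z \right)} = \frac{1}{9} \left(-1\right) = - \frac{1}{9}$)
$t = \frac{6}{7}$ ($t = \frac{-3 + 15}{24 - 10} = \frac{12}{14} = 12 \cdot \frac{1}{14} = \frac{6}{7} \approx 0.85714$)
$N = \frac{6}{7} \approx 0.85714$
$\left(P{\left(6 \right)} + N\right)^{2} = \left(- \frac{1}{9} + \frac{6}{7}\right)^{2} = \left(\frac{47}{63}\right)^{2} = \frac{2209}{3969}$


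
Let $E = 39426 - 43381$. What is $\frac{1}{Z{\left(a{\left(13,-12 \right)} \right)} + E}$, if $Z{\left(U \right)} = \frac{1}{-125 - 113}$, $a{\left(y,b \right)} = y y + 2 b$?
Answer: $- \frac{238}{941291} \approx -0.00025284$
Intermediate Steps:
$E = -3955$
$a{\left(y,b \right)} = y^{2} + 2 b$
$Z{\left(U \right)} = - \frac{1}{238}$ ($Z{\left(U \right)} = \frac{1}{-125 - 113} = \frac{1}{-238} = - \frac{1}{238}$)
$\frac{1}{Z{\left(a{\left(13,-12 \right)} \right)} + E} = \frac{1}{- \frac{1}{238} - 3955} = \frac{1}{- \frac{941291}{238}} = - \frac{238}{941291}$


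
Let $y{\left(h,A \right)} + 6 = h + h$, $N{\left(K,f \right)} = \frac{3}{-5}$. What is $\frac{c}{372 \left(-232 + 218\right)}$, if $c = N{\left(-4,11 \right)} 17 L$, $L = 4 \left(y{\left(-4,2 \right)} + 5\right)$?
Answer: $- \frac{153}{2170} \approx -0.070507$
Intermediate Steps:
$N{\left(K,f \right)} = - \frac{3}{5}$ ($N{\left(K,f \right)} = 3 \left(- \frac{1}{5}\right) = - \frac{3}{5}$)
$y{\left(h,A \right)} = -6 + 2 h$ ($y{\left(h,A \right)} = -6 + \left(h + h\right) = -6 + 2 h$)
$L = -36$ ($L = 4 \left(\left(-6 + 2 \left(-4\right)\right) + 5\right) = 4 \left(\left(-6 - 8\right) + 5\right) = 4 \left(-14 + 5\right) = 4 \left(-9\right) = -36$)
$c = \frac{1836}{5}$ ($c = \left(- \frac{3}{5}\right) 17 \left(-36\right) = \left(- \frac{51}{5}\right) \left(-36\right) = \frac{1836}{5} \approx 367.2$)
$\frac{c}{372 \left(-232 + 218\right)} = \frac{1836}{5 \cdot 372 \left(-232 + 218\right)} = \frac{1836}{5 \cdot 372 \left(-14\right)} = \frac{1836}{5 \left(-5208\right)} = \frac{1836}{5} \left(- \frac{1}{5208}\right) = - \frac{153}{2170}$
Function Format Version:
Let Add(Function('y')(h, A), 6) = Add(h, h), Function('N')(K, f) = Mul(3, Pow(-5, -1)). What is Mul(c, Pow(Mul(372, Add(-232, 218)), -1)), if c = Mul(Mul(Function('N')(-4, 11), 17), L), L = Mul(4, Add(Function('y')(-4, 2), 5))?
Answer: Rational(-153, 2170) ≈ -0.070507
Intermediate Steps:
Function('N')(K, f) = Rational(-3, 5) (Function('N')(K, f) = Mul(3, Rational(-1, 5)) = Rational(-3, 5))
Function('y')(h, A) = Add(-6, Mul(2, h)) (Function('y')(h, A) = Add(-6, Add(h, h)) = Add(-6, Mul(2, h)))
L = -36 (L = Mul(4, Add(Add(-6, Mul(2, -4)), 5)) = Mul(4, Add(Add(-6, -8), 5)) = Mul(4, Add(-14, 5)) = Mul(4, -9) = -36)
c = Rational(1836, 5) (c = Mul(Mul(Rational(-3, 5), 17), -36) = Mul(Rational(-51, 5), -36) = Rational(1836, 5) ≈ 367.20)
Mul(c, Pow(Mul(372, Add(-232, 218)), -1)) = Mul(Rational(1836, 5), Pow(Mul(372, Add(-232, 218)), -1)) = Mul(Rational(1836, 5), Pow(Mul(372, -14), -1)) = Mul(Rational(1836, 5), Pow(-5208, -1)) = Mul(Rational(1836, 5), Rational(-1, 5208)) = Rational(-153, 2170)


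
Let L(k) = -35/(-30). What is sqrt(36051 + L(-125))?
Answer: sqrt(1297878)/6 ≈ 189.87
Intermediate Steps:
L(k) = 7/6 (L(k) = -35*(-1/30) = 7/6)
sqrt(36051 + L(-125)) = sqrt(36051 + 7/6) = sqrt(216313/6) = sqrt(1297878)/6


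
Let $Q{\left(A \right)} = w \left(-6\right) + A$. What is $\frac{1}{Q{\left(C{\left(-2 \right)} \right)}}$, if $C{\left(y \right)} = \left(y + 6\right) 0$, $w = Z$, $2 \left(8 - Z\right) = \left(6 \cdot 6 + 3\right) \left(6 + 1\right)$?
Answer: $\frac{1}{771} \approx 0.001297$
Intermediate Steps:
$Z = - \frac{257}{2}$ ($Z = 8 - \frac{\left(6 \cdot 6 + 3\right) \left(6 + 1\right)}{2} = 8 - \frac{\left(36 + 3\right) 7}{2} = 8 - \frac{39 \cdot 7}{2} = 8 - \frac{273}{2} = - \frac{257}{2} \approx -128.5$)
$w = - \frac{257}{2} \approx -128.5$
$C{\left(y \right)} = 0$ ($C{\left(y \right)} = \left(6 + y\right) 0 = 0$)
$Q{\left(A \right)} = 771 + A$ ($Q{\left(A \right)} = \left(- \frac{257}{2}\right) \left(-6\right) + A = 771 + A$)
$\frac{1}{Q{\left(C{\left(-2 \right)} \right)}} = \frac{1}{771 + 0} = \frac{1}{771}$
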